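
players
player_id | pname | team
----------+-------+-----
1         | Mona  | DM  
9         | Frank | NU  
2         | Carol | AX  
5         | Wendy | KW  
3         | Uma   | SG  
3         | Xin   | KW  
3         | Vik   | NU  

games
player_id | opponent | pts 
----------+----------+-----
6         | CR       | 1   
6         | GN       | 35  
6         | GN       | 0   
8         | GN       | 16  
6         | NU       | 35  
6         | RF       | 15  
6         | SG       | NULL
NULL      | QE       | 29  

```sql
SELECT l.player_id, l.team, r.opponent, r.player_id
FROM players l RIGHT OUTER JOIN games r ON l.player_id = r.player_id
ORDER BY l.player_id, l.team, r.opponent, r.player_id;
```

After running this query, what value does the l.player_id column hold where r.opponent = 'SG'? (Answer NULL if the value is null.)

NULL

RIGHT JOIN keeps every row from `games`; unmatched rows get NULL for `players`'s columns.
Matching on l.player_id = r.player_id. A NULL in a compared column never satisfies the condition.
- l row (player_id=1): no match.
- l row (player_id=9): no match.
- l row (player_id=2): no match.
- l row (player_id=5): no match.
- l row (player_id=3): no match.
- l row (player_id=3): no match.
- l row (player_id=3): no match.
- 8 row(s) from r found no l partner → padded with NULL.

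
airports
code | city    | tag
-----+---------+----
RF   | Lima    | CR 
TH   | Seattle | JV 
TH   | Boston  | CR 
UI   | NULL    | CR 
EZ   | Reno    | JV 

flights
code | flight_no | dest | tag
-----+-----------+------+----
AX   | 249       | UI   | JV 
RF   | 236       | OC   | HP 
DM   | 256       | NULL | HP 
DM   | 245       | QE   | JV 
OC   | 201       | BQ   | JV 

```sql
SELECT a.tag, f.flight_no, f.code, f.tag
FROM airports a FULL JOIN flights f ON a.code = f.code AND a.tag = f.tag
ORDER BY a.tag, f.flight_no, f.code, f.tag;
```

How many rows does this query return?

FULL OUTER JOIN keeps every row from both sides; unmatched rows get NULL for the other side's columns.
Matching on a.code = f.code AND a.tag = f.tag.
- a row (code=RF, tag=CR): no match → kept, f columns NULL.
- a row (code=TH, tag=JV): no match → kept, f columns NULL.
- a row (code=TH, tag=CR): no match → kept, f columns NULL.
- a row (code=UI, tag=CR): no match → kept, f columns NULL.
- a row (code=EZ, tag=JV): no match → kept, f columns NULL.
- 5 row(s) from f found no a partner → padded with NULL.
Total: 0 matched + 10 padded = 10 rows.

10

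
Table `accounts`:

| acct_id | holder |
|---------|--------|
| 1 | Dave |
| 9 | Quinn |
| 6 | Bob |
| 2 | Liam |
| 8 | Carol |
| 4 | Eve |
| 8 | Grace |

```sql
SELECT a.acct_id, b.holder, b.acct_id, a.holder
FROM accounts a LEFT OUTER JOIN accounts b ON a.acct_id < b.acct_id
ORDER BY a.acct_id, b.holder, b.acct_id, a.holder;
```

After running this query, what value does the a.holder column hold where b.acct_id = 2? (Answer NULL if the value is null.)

Dave

LEFT JOIN keeps every row from `accounts a`; unmatched rows get NULL for `accounts b`'s columns.
Matching on a.acct_id < b.acct_id.
- acct_id=1: 6 matching b row(s), so 6 row(s) emitted.
- acct_id=9: no b row matches, row kept with b columns NULL.
- acct_id=6: 3 matching b row(s), so 3 row(s) emitted.
- acct_id=2: 5 matching b row(s), so 5 row(s) emitted.
- acct_id=8: 1 matching b row(s), so 1 row(s) emitted.
- acct_id=4: 4 matching b row(s), so 4 row(s) emitted.
- acct_id=8: 1 matching b row(s), so 1 row(s) emitted.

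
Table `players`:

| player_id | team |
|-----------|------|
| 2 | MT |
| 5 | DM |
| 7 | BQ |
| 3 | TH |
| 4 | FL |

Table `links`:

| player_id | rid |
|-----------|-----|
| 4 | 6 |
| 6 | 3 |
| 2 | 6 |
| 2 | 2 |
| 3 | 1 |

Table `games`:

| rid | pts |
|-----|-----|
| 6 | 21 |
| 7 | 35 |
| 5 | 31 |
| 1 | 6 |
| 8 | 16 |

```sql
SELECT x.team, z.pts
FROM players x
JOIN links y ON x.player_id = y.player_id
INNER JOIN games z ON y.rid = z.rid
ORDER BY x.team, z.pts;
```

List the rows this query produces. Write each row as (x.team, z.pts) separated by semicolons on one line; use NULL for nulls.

Step 1 — x INNER JOIN y on player_id → 4 row(s).
Then INNER JOIN `games z` on rid: keep only rows whose y.rid appears in z.

(FL, 21); (MT, 21); (TH, 6)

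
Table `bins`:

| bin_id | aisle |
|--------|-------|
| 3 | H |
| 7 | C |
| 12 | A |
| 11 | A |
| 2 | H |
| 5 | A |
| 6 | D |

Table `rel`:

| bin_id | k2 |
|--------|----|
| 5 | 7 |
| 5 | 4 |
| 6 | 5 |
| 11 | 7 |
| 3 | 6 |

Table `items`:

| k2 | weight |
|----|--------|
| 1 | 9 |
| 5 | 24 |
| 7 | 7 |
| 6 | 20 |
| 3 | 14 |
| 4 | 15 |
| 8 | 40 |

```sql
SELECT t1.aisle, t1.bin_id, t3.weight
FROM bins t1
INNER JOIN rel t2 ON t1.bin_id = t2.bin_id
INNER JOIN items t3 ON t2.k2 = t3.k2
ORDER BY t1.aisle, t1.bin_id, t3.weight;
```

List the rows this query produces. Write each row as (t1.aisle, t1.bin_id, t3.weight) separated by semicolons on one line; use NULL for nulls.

Joins associate left-to-right: bins INNER JOIN rel on bin_id gives 5 intermediate row(s).
Then INNER JOIN `items t3` on k2: keep only rows whose t2.k2 appears in t3.

(A, 5, 7); (A, 5, 15); (A, 11, 7); (D, 6, 24); (H, 3, 20)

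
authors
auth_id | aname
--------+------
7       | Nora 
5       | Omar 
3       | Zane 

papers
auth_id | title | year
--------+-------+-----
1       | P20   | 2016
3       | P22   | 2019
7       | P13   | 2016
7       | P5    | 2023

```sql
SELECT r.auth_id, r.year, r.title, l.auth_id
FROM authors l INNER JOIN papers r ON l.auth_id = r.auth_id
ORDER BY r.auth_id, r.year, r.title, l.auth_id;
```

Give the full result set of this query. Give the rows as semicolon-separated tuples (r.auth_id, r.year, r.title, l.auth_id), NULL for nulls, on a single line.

(3, 2019, P22, 3); (7, 2016, P13, 7); (7, 2023, P5, 7)

INNER JOIN keeps only pairs where the ON condition holds.
Matching on l.auth_id = r.auth_id.
- l[0] auth_id=7 → 2 match(es) in r → 2 row(s).
- l[1] auth_id=5 → no match; dropped.
- l[2] auth_id=3 → 1 match(es) in r → 1 row(s).
After projecting and ordering:
r.auth_id | r.year | r.title | l.auth_id
3 | 2019 | P22 | 3
7 | 2016 | P13 | 7
7 | 2023 | P5 | 7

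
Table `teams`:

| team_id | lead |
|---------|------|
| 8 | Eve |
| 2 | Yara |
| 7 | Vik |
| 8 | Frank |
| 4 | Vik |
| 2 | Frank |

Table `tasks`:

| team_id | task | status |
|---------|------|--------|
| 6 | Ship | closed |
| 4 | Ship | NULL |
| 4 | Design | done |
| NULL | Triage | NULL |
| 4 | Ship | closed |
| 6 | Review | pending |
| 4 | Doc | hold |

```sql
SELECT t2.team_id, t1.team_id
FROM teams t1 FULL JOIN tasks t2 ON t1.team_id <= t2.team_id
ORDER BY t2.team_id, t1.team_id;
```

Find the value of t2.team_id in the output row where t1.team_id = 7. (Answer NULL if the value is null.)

FULL OUTER JOIN keeps every row from both sides; unmatched rows get NULL for the other side's columns.
Matching on t1.team_id <= t2.team_id. A NULL in a compared column never satisfies the condition.
- t1 (team_id=8) has no partner → padded with NULL.
- t1 (team_id=2) pairs with 6 row(s) of t2.
- t1 (team_id=7) has no partner → padded with NULL.
- t1 (team_id=8) has no partner → padded with NULL.
- t1 (team_id=4) pairs with 6 row(s) of t2.
- t1 (team_id=2) pairs with 6 row(s) of t2.
- plus 1 unmatched t2 row(s), each kept with NULL t1 columns.

NULL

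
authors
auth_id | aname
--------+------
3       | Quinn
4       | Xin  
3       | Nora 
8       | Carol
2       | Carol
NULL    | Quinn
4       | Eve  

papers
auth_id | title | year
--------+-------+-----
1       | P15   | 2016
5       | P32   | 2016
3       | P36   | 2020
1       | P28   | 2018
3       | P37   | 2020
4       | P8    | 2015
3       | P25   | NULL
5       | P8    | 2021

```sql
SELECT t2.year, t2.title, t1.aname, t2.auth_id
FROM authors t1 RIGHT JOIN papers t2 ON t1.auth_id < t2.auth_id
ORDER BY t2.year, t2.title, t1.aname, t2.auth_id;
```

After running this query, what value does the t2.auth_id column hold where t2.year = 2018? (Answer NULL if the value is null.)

RIGHT JOIN keeps every row from `papers`; unmatched rows get NULL for `authors`'s columns.
Matching on t1.auth_id < t2.auth_id. A NULL in a compared column never satisfies the condition.
- t1[0] auth_id=3 → 3 match(es) in t2 → 3 row(s).
- t1[1] auth_id=4 → 2 match(es) in t2 → 2 row(s).
- t1[2] auth_id=3 → 3 match(es) in t2 → 3 row(s).
- t1[3] auth_id=8 → no match.
- t1[4] auth_id=2 → 6 match(es) in t2 → 6 row(s).
- t1[5] auth_id=NULL → no match.
- t1[6] auth_id=4 → 2 match(es) in t2 → 2 row(s).
- 2 row(s) from t2 found no t1 partner → padded with NULL.

1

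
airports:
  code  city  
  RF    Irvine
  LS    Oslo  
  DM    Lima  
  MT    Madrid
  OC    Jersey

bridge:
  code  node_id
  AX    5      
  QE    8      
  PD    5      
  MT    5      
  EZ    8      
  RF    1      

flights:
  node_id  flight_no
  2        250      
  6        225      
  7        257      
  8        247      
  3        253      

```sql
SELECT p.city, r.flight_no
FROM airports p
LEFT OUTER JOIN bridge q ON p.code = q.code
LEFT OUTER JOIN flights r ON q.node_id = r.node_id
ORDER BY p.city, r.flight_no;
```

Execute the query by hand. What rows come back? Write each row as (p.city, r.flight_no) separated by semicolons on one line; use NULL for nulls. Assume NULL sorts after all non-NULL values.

Step 1 — p LEFT JOIN q on code → 5 row(s).
Then LEFT JOIN `flights r` on node_id: each of those 5 rows is kept; rows whose q.node_id has no match in r get NULL for r's columns.

(Irvine, NULL); (Jersey, NULL); (Lima, NULL); (Madrid, NULL); (Oslo, NULL)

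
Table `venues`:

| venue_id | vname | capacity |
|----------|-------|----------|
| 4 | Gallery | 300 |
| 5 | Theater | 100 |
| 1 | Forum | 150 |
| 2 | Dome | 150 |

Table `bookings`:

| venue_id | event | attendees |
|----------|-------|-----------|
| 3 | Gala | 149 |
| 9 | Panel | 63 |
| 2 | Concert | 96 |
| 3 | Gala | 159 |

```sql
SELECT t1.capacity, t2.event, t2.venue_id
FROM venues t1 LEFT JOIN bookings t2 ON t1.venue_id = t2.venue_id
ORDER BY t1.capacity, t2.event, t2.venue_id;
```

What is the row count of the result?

4

LEFT JOIN keeps every row from `venues`; unmatched rows get NULL for `bookings`'s columns.
Matching on t1.venue_id = t2.venue_id.
Matched pairs: 1; unmatched t1 rows kept: 3.
Total: 1 matched + 3 padded = 4 rows.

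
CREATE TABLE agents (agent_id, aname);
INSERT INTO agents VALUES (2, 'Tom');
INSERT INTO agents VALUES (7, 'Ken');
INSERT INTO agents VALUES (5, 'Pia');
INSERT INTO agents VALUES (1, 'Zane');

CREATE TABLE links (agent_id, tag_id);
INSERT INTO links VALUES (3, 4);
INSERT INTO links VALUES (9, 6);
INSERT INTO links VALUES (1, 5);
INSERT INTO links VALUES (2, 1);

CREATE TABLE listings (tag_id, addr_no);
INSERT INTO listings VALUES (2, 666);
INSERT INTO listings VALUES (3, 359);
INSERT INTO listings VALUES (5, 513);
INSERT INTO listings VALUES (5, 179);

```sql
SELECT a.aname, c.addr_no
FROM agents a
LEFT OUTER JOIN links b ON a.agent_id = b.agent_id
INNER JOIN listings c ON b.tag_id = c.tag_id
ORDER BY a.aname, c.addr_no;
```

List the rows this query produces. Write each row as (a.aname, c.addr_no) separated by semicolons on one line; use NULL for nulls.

(Zane, 179); (Zane, 513)

Joins associate left-to-right: agents LEFT JOIN links on agent_id gives 4 intermediate row(s).
Then INNER JOIN `listings c` on tag_id: keep only rows whose b.tag_id appears in c.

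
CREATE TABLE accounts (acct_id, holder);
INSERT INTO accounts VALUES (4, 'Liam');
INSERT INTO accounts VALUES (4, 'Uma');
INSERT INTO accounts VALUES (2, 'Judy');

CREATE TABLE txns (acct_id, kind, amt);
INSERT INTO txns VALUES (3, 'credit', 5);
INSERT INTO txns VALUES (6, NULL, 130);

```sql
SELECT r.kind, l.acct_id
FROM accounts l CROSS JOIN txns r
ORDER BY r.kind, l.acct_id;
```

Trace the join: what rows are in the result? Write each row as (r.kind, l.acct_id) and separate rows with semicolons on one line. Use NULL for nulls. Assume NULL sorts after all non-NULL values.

CROSS JOIN pairs every row of `accounts` with every row of `txns`: 3 × 2 = 6 rows.
After projecting and ordering:
r.kind | l.acct_id
credit | 2
credit | 4
credit | 4
NULL | 2
NULL | 4
NULL | 4

(credit, 2); (credit, 4); (credit, 4); (NULL, 2); (NULL, 4); (NULL, 4)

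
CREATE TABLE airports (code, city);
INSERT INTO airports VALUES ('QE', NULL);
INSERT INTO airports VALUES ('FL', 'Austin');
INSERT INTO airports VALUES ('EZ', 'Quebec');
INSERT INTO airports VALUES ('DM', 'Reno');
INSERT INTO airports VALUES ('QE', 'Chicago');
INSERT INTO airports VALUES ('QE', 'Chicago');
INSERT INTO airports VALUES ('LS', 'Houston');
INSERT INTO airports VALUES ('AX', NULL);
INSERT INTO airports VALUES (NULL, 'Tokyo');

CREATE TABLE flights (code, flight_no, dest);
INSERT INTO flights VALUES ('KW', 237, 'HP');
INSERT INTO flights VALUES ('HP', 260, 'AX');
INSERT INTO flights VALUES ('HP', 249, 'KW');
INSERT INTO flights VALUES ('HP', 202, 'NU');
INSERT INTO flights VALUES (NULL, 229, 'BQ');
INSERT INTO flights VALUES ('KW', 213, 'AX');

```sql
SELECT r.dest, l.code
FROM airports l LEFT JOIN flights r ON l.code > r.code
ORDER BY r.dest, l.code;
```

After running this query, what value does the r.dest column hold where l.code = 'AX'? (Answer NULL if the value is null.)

LEFT JOIN keeps every row from `airports`; unmatched rows get NULL for `flights`'s columns.
Matching on l.code > r.code. A NULL in a compared column never satisfies the condition.
- l[0] code=QE → 5 match(es) in r → 5 row(s).
- l[1] code=FL → no match; kept with NULLs on the r side.
- l[2] code=EZ → no match; kept with NULLs on the r side.
- l[3] code=DM → no match; kept with NULLs on the r side.
- l[4] code=QE → 5 match(es) in r → 5 row(s).
- l[5] code=QE → 5 match(es) in r → 5 row(s).
- l[6] code=LS → 5 match(es) in r → 5 row(s).
- l[7] code=AX → no match; kept with NULLs on the r side.
- l[8] code=NULL → no match; kept with NULLs on the r side.

NULL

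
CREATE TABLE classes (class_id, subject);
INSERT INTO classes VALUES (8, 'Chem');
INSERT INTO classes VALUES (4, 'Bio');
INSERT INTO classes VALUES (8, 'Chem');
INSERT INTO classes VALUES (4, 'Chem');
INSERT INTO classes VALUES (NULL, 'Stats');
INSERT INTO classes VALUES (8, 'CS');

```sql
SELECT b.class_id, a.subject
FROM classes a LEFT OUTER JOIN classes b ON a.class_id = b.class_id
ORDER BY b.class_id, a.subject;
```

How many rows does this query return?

14

LEFT JOIN keeps every row from `classes a`; unmatched rows get NULL for `classes b`'s columns.
Matching on a.class_id = b.class_id. A NULL in a compared column never satisfies the condition.
- a (class_id=8) pairs with 3 row(s) of b.
- a (class_id=4) pairs with 2 row(s) of b.
- a (class_id=8) pairs with 3 row(s) of b.
- a (class_id=4) pairs with 2 row(s) of b.
- a (class_id=NULL) has no partner → padded with NULL.
- a (class_id=8) pairs with 3 row(s) of b.
Total: 13 matched + 1 padded = 14 rows.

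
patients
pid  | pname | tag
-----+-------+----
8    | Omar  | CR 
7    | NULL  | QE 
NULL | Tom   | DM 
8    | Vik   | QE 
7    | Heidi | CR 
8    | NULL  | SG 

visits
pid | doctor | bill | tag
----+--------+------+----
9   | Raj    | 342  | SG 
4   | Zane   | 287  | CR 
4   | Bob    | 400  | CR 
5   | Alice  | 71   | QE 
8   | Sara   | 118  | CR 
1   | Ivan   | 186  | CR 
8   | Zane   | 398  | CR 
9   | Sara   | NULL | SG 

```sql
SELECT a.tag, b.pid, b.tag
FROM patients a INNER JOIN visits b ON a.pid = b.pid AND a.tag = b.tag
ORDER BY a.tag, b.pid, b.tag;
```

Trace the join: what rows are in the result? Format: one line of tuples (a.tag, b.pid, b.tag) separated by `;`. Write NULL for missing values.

(CR, 8, CR); (CR, 8, CR)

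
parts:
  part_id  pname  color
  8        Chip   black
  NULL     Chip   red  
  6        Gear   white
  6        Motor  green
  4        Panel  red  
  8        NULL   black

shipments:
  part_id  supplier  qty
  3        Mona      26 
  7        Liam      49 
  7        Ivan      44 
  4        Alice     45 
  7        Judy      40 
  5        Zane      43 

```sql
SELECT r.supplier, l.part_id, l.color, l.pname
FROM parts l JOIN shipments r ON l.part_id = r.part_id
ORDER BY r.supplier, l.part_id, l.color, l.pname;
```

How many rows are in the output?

1

INNER JOIN keeps only pairs where the ON condition holds.
Matching on l.part_id = r.part_id. A NULL in a compared column never satisfies the condition.
- part_id=8: no matching r row, dropped.
- part_id=NULL: no matching r row, dropped.
- part_id=6: no matching r row, dropped.
- part_id=6: no matching r row, dropped.
- part_id=4: 1 matching r row(s), so 1 row(s) emitted.
- part_id=8: no matching r row, dropped.
Total: 1 rows.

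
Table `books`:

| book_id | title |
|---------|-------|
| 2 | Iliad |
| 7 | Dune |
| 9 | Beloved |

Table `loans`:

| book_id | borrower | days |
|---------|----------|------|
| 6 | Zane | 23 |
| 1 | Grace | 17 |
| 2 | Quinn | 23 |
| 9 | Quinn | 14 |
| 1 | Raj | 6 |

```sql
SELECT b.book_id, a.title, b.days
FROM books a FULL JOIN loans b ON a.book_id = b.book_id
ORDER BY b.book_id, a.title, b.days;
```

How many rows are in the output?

6

FULL OUTER JOIN keeps every row from both sides; unmatched rows get NULL for the other side's columns.
Matching on a.book_id = b.book_id.
- book_id=2: 1 matching b row(s), so 1 row(s) emitted.
- book_id=7: no b row matches, row kept with b columns NULL.
- book_id=9: 1 matching b row(s), so 1 row(s) emitted.
- 3 b row(s) had no a match → kept, a columns NULL.
Total: 2 matched + 4 padded = 6 rows.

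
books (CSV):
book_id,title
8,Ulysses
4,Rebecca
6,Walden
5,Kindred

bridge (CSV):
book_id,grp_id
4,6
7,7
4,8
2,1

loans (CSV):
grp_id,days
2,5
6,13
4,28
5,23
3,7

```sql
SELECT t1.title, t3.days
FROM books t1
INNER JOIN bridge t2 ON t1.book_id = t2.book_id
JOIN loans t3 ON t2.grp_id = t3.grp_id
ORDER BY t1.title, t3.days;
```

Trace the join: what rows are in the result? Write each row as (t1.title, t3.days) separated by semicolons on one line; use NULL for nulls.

Step 1 — t1 INNER JOIN t2 on book_id → 2 row(s).
Then INNER JOIN `loans t3` on grp_id: keep only rows whose t2.grp_id appears in t3.

(Rebecca, 13)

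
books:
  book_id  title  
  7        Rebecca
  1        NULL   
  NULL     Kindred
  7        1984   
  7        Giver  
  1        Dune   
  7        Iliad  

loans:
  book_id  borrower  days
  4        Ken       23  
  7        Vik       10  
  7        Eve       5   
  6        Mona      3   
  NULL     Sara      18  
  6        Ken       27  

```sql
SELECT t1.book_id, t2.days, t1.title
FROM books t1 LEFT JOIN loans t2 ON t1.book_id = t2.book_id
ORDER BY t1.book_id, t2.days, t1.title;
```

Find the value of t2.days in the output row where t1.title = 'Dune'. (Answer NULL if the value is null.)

NULL

LEFT JOIN keeps every row from `books`; unmatched rows get NULL for `loans`'s columns.
Matching on t1.book_id = t2.book_id. A NULL in a compared column never satisfies the condition.
- book_id=7: 2 matching t2 row(s), so 2 row(s) emitted.
- book_id=1: no t2 row matches, row kept with t2 columns NULL.
- book_id=NULL: no t2 row matches, row kept with t2 columns NULL.
- book_id=7: 2 matching t2 row(s), so 2 row(s) emitted.
- book_id=7: 2 matching t2 row(s), so 2 row(s) emitted.
- book_id=1: no t2 row matches, row kept with t2 columns NULL.
- book_id=7: 2 matching t2 row(s), so 2 row(s) emitted.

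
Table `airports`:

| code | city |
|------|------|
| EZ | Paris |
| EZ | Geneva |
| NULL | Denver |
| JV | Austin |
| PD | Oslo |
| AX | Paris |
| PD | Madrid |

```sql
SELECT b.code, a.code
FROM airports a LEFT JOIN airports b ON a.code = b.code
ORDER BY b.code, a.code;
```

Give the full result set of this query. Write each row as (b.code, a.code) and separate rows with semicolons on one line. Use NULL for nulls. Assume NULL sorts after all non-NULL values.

(AX, AX); (EZ, EZ); (EZ, EZ); (EZ, EZ); (EZ, EZ); (JV, JV); (PD, PD); (PD, PD); (PD, PD); (PD, PD); (NULL, NULL)

LEFT JOIN keeps every row from `airports a`; unmatched rows get NULL for `airports b`'s columns.
Matching on a.code = b.code. A NULL in a compared column never satisfies the condition.
- a[0] code=EZ → 2 match(es) in b → 2 row(s).
- a[1] code=EZ → 2 match(es) in b → 2 row(s).
- a[2] code=NULL → no match; kept with NULLs on the b side.
- a[3] code=JV → 1 match(es) in b → 1 row(s).
- a[4] code=PD → 2 match(es) in b → 2 row(s).
- a[5] code=AX → 1 match(es) in b → 1 row(s).
- a[6] code=PD → 2 match(es) in b → 2 row(s).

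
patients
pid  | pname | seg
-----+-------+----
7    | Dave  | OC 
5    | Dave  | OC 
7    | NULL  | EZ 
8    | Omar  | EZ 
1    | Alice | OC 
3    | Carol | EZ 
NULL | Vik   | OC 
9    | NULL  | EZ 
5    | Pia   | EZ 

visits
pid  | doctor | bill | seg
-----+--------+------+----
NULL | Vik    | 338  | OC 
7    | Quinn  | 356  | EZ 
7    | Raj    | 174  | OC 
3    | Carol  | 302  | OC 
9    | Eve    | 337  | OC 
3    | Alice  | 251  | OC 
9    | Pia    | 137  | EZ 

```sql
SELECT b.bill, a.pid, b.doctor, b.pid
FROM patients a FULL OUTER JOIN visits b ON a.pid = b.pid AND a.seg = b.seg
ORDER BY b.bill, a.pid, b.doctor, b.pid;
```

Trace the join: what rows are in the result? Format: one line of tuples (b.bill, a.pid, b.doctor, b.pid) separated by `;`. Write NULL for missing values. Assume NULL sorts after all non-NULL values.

(137, 9, Pia, 9); (174, 7, Raj, 7); (251, NULL, Alice, 3); (302, NULL, Carol, 3); (337, NULL, Eve, 9); (338, NULL, Vik, NULL); (356, 7, Quinn, 7); (NULL, 1, NULL, NULL); (NULL, 3, NULL, NULL); (NULL, 5, NULL, NULL); (NULL, 5, NULL, NULL); (NULL, 8, NULL, NULL); (NULL, NULL, NULL, NULL)

FULL OUTER JOIN keeps every row from both sides; unmatched rows get NULL for the other side's columns.
Matching on a.pid = b.pid AND a.seg = b.seg. A NULL in a compared column never satisfies the condition.
Matched pairs: 3; unmatched a rows kept: 6; unmatched b rows kept: 4.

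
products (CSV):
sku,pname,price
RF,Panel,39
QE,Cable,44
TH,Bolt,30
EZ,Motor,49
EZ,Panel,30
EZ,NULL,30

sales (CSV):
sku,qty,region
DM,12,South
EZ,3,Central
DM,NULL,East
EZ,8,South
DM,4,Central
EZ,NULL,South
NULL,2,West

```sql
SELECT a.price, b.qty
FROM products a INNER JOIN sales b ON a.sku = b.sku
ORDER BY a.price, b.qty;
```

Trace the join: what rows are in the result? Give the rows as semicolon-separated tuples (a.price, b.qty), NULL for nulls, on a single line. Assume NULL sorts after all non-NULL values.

(30, 3); (30, 3); (30, 8); (30, 8); (30, NULL); (30, NULL); (49, 3); (49, 8); (49, NULL)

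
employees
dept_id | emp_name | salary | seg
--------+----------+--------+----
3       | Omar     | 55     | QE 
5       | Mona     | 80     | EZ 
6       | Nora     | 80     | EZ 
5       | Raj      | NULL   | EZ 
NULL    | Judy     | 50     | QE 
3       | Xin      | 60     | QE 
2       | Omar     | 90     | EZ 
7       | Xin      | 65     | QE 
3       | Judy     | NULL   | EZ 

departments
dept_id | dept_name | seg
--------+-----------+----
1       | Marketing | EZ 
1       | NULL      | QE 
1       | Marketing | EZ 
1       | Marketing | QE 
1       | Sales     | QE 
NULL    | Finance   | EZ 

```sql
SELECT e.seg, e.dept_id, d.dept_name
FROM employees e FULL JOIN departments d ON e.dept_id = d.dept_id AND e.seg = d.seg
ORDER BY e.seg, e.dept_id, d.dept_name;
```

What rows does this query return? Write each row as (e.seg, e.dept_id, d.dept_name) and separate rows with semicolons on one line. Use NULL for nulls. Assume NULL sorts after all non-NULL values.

FULL OUTER JOIN keeps every row from both sides; unmatched rows get NULL for the other side's columns.
Matching on e.dept_id = d.dept_id AND e.seg = d.seg. A NULL in a compared column never satisfies the condition.
Matched pairs: 0; unmatched e rows kept: 9; unmatched d rows kept: 6.

(EZ, 2, NULL); (EZ, 3, NULL); (EZ, 5, NULL); (EZ, 5, NULL); (EZ, 6, NULL); (QE, 3, NULL); (QE, 3, NULL); (QE, 7, NULL); (QE, NULL, NULL); (NULL, NULL, Finance); (NULL, NULL, Marketing); (NULL, NULL, Marketing); (NULL, NULL, Marketing); (NULL, NULL, Sales); (NULL, NULL, NULL)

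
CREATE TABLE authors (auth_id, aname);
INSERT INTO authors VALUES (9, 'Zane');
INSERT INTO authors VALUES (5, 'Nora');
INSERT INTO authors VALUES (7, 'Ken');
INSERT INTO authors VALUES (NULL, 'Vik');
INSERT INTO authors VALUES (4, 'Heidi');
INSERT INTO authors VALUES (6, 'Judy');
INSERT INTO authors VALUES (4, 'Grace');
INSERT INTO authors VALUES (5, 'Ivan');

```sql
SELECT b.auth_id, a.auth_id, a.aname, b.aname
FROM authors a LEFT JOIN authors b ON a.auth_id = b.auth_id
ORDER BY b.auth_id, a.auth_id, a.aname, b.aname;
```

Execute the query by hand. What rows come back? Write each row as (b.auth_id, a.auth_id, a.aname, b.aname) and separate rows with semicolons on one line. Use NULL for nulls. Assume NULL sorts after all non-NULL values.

LEFT JOIN keeps every row from `authors a`; unmatched rows get NULL for `authors b`'s columns.
Matching on a.auth_id = b.auth_id. A NULL in a compared column never satisfies the condition.
Matched pairs: 11; unmatched a rows kept: 1.

(4, 4, Grace, Grace); (4, 4, Grace, Heidi); (4, 4, Heidi, Grace); (4, 4, Heidi, Heidi); (5, 5, Ivan, Ivan); (5, 5, Ivan, Nora); (5, 5, Nora, Ivan); (5, 5, Nora, Nora); (6, 6, Judy, Judy); (7, 7, Ken, Ken); (9, 9, Zane, Zane); (NULL, NULL, Vik, NULL)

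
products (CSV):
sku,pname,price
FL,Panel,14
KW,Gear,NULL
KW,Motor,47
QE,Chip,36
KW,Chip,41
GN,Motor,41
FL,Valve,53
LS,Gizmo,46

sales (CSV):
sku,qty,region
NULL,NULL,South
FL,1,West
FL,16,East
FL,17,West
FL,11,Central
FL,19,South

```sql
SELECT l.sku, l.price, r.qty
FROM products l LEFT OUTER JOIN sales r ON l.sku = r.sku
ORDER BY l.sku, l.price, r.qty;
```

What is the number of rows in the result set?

LEFT JOIN keeps every row from `products`; unmatched rows get NULL for `sales`'s columns.
Matching on l.sku = r.sku. A NULL in a compared column never satisfies the condition.
Matched pairs: 10; unmatched l rows kept: 6.
Total: 10 matched + 6 padded = 16 rows.

16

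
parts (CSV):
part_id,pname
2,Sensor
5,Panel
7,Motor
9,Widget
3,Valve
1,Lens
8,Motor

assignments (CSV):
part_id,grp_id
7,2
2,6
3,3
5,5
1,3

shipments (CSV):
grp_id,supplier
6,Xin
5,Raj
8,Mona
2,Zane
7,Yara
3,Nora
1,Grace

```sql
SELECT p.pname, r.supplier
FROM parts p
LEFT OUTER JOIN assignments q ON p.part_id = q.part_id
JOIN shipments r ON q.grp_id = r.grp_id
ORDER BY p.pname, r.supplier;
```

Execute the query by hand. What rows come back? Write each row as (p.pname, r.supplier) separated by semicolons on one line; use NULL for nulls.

Joins associate left-to-right: parts LEFT JOIN assignments on part_id gives 7 intermediate row(s).
Then INNER JOIN `shipments r` on grp_id: keep only rows whose q.grp_id appears in r.

(Lens, Nora); (Motor, Zane); (Panel, Raj); (Sensor, Xin); (Valve, Nora)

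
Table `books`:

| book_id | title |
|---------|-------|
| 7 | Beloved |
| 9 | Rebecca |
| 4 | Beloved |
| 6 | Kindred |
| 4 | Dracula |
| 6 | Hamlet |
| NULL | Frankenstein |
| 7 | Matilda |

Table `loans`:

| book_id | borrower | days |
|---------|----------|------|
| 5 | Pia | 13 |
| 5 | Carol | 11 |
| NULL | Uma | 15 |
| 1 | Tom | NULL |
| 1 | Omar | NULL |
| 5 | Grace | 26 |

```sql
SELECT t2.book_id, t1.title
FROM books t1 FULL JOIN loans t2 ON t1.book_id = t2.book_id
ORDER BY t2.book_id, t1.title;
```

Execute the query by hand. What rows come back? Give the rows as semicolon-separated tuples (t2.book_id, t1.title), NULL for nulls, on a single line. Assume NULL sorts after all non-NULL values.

(1, NULL); (1, NULL); (5, NULL); (5, NULL); (5, NULL); (NULL, Beloved); (NULL, Beloved); (NULL, Dracula); (NULL, Frankenstein); (NULL, Hamlet); (NULL, Kindred); (NULL, Matilda); (NULL, Rebecca); (NULL, NULL)

FULL OUTER JOIN keeps every row from both sides; unmatched rows get NULL for the other side's columns.
Matching on t1.book_id = t2.book_id. A NULL in a compared column never satisfies the condition.
- t1 (book_id=7) has no partner → padded with NULL.
- t1 (book_id=9) has no partner → padded with NULL.
- t1 (book_id=4) has no partner → padded with NULL.
- t1 (book_id=6) has no partner → padded with NULL.
- t1 (book_id=4) has no partner → padded with NULL.
- t1 (book_id=6) has no partner → padded with NULL.
- t1 (book_id=NULL) has no partner → padded with NULL.
- t1 (book_id=7) has no partner → padded with NULL.
- 6 row(s) from t2 found no t1 partner → padded with NULL.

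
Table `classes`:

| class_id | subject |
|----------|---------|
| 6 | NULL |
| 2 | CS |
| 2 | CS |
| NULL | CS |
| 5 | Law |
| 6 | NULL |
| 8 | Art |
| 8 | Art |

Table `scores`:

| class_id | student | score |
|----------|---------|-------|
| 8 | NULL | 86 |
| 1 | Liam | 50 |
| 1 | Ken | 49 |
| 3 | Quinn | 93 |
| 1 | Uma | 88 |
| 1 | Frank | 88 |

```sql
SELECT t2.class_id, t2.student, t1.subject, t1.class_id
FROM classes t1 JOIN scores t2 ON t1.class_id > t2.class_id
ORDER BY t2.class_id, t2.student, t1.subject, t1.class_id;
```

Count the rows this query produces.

33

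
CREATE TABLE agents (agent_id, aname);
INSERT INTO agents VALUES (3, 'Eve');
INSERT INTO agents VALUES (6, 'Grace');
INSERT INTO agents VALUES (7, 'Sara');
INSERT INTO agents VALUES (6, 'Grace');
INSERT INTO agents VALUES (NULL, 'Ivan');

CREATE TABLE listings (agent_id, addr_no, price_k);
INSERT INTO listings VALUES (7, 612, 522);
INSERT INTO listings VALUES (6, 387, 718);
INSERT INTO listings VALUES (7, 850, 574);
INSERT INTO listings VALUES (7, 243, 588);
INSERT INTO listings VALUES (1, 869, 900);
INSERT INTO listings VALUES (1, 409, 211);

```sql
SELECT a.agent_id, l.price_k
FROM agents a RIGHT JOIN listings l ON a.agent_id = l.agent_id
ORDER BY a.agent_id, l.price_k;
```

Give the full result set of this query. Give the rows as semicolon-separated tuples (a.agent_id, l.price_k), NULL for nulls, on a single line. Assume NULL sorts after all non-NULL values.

(6, 718); (6, 718); (7, 522); (7, 574); (7, 588); (NULL, 211); (NULL, 900)

RIGHT JOIN keeps every row from `listings`; unmatched rows get NULL for `agents`'s columns.
Matching on a.agent_id = l.agent_id. A NULL in a compared column never satisfies the condition.
- agent_id=3: no matching l row.
- agent_id=6: 1 matching l row(s), so 1 row(s) emitted.
- agent_id=7: 3 matching l row(s), so 3 row(s) emitted.
- agent_id=6: 1 matching l row(s), so 1 row(s) emitted.
- agent_id=NULL: no matching l row.
- 2 row(s) from l found no a partner → padded with NULL.
After projecting and ordering:
a.agent_id | l.price_k
6 | 718
6 | 718
7 | 522
7 | 574
7 | 588
NULL | 211
NULL | 900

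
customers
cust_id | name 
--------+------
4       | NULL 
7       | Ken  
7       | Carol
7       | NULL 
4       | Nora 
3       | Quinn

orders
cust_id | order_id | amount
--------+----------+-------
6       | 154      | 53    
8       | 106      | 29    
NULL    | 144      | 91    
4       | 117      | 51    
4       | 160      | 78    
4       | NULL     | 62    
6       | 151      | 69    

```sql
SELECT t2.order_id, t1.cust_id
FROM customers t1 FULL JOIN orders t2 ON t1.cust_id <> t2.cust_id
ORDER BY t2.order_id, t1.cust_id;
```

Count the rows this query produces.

31

FULL OUTER JOIN keeps every row from both sides; unmatched rows get NULL for the other side's columns.
Matching on t1.cust_id <> t2.cust_id. A NULL in a compared column never satisfies the condition.
Matched pairs: 30; unmatched t1 rows kept: 0; unmatched t2 rows kept: 1.
Total: 30 matched + 1 padded = 31 rows.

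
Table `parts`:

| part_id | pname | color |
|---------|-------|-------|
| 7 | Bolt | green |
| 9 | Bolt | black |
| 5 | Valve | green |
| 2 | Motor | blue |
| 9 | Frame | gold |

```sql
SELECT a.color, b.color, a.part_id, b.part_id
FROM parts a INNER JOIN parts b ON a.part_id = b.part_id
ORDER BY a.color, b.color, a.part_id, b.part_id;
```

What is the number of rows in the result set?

7

INNER JOIN keeps only pairs where the ON condition holds.
Matching on a.part_id = b.part_id.
Matched pairs: 7.
Total: 7 rows.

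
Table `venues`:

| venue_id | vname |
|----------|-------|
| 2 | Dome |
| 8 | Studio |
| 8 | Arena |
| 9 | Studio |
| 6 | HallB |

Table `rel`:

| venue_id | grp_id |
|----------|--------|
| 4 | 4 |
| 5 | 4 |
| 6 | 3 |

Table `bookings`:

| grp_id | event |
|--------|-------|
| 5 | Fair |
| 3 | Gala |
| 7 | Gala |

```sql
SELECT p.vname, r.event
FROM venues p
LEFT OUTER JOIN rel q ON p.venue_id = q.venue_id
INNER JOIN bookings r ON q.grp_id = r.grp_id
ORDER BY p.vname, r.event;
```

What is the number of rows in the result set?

1

Joins associate left-to-right: venues LEFT JOIN rel on venue_id gives 5 intermediate row(s).
Then INNER JOIN `bookings r` on grp_id: keep only rows whose q.grp_id appears in r.
Result: 1 row(s).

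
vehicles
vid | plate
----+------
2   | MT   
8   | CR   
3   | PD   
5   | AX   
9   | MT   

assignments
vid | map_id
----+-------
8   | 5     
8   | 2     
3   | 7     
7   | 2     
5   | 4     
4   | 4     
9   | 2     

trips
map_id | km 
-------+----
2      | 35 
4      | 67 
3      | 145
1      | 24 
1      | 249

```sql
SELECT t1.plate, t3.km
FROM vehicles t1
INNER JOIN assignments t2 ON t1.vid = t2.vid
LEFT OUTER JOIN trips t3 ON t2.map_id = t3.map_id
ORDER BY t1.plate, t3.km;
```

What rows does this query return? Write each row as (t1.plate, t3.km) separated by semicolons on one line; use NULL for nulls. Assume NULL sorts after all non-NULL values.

Evaluate left to right. First `vehicles t1 INNER JOIN assignments t2` on vid: 5 row(s).
Then LEFT JOIN `trips t3` on map_id: each of those 5 rows is kept; rows whose t2.map_id has no match in t3 get NULL for t3's columns.

(AX, 67); (CR, 35); (CR, NULL); (MT, 35); (PD, NULL)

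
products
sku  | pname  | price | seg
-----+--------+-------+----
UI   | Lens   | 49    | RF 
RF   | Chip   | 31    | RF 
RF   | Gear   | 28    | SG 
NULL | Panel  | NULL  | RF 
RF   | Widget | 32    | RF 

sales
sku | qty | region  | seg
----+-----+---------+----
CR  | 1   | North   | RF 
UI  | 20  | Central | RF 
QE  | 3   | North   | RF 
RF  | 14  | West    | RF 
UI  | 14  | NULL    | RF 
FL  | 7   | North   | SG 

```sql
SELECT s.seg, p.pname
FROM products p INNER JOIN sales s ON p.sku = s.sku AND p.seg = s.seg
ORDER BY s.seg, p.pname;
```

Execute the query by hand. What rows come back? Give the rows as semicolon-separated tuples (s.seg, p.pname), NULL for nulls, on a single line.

INNER JOIN keeps only pairs where the ON condition holds.
Matching on p.sku = s.sku AND p.seg = s.seg. A NULL in a compared column never satisfies the condition.
- sku=UI, seg=RF: 2 matching s row(s), so 2 row(s) emitted.
- sku=RF, seg=RF: 1 matching s row(s), so 1 row(s) emitted.
- sku=RF, seg=SG: no matching s row, dropped.
- sku=NULL, seg=RF: no matching s row, dropped.
- sku=RF, seg=RF: 1 matching s row(s), so 1 row(s) emitted.
After projecting and ordering:
s.seg | p.pname
RF | Chip
RF | Lens
RF | Lens
RF | Widget

(RF, Chip); (RF, Lens); (RF, Lens); (RF, Widget)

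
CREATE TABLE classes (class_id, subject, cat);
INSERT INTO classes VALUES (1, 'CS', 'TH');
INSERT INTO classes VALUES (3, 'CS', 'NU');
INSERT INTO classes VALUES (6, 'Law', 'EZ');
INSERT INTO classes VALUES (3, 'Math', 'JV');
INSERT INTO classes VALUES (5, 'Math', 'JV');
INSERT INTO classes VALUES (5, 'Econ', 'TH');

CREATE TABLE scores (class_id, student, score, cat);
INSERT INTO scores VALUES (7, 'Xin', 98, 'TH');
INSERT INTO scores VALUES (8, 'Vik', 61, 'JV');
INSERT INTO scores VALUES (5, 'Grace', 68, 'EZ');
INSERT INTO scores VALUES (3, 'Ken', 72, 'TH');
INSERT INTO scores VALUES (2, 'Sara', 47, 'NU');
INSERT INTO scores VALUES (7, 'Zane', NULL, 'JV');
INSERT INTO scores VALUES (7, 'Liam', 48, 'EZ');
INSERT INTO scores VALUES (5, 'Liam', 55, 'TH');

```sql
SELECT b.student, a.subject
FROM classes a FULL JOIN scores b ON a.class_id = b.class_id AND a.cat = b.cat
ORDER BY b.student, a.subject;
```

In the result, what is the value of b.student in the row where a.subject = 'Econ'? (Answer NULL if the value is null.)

Liam

FULL OUTER JOIN keeps every row from both sides; unmatched rows get NULL for the other side's columns.
Matching on a.class_id = b.class_id AND a.cat = b.cat.
Matched pairs: 1; unmatched a rows kept: 5; unmatched b rows kept: 7.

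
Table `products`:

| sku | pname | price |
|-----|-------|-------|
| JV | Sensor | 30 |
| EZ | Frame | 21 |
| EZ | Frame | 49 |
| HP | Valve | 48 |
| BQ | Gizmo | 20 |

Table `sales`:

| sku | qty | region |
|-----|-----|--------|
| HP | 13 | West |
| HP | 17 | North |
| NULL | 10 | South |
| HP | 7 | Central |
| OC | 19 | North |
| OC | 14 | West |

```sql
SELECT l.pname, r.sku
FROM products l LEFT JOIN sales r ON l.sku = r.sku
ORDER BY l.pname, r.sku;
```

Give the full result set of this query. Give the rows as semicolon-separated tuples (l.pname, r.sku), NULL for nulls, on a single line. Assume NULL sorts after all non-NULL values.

(Frame, NULL); (Frame, NULL); (Gizmo, NULL); (Sensor, NULL); (Valve, HP); (Valve, HP); (Valve, HP)

LEFT JOIN keeps every row from `products`; unmatched rows get NULL for `sales`'s columns.
Matching on l.sku = r.sku. A NULL in a compared column never satisfies the condition.
- l[0] sku=JV → no match; kept with NULLs on the r side.
- l[1] sku=EZ → no match; kept with NULLs on the r side.
- l[2] sku=EZ → no match; kept with NULLs on the r side.
- l[3] sku=HP → 3 match(es) in r → 3 row(s).
- l[4] sku=BQ → no match; kept with NULLs on the r side.
After projecting and ordering:
l.pname | r.sku
Frame | NULL
Frame | NULL
Gizmo | NULL
Sensor | NULL
Valve | HP
Valve | HP
Valve | HP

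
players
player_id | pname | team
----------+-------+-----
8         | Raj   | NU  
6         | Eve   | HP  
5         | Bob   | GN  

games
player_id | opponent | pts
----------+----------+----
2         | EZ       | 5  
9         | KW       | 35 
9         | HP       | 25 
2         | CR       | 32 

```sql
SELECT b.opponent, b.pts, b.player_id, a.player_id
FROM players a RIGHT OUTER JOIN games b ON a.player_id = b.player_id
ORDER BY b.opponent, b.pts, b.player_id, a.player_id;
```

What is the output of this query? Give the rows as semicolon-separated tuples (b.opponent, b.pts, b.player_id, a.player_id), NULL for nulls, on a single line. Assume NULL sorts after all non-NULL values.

(CR, 32, 2, NULL); (EZ, 5, 2, NULL); (HP, 25, 9, NULL); (KW, 35, 9, NULL)

RIGHT JOIN keeps every row from `games`; unmatched rows get NULL for `players`'s columns.
Matching on a.player_id = b.player_id.
- a (player_id=8) has no partner in b.
- a (player_id=6) has no partner in b.
- a (player_id=5) has no partner in b.
- 4 b row(s) had no a match → kept, a columns NULL.
After projecting and ordering:
b.opponent | b.pts | b.player_id | a.player_id
CR | 32 | 2 | NULL
EZ | 5 | 2 | NULL
HP | 25 | 9 | NULL
KW | 35 | 9 | NULL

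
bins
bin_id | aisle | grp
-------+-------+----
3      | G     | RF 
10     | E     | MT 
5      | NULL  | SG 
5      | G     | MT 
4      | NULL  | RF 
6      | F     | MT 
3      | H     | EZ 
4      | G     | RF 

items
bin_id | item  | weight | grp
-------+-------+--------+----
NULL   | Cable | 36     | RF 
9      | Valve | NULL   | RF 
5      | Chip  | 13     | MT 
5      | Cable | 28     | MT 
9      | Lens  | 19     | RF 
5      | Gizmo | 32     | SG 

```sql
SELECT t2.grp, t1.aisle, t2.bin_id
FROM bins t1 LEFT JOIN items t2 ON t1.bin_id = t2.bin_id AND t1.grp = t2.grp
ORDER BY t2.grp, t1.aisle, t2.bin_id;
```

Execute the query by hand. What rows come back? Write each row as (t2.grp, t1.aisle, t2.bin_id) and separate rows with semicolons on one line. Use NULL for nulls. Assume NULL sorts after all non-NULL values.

LEFT JOIN keeps every row from `bins`; unmatched rows get NULL for `items`'s columns.
Matching on t1.bin_id = t2.bin_id AND t1.grp = t2.grp. A NULL in a compared column never satisfies the condition.
- bin_id=3, grp=RF: no t2 row matches, row kept with t2 columns NULL.
- bin_id=10, grp=MT: no t2 row matches, row kept with t2 columns NULL.
- bin_id=5, grp=SG: 1 matching t2 row(s), so 1 row(s) emitted.
- bin_id=5, grp=MT: 2 matching t2 row(s), so 2 row(s) emitted.
- bin_id=4, grp=RF: no t2 row matches, row kept with t2 columns NULL.
- bin_id=6, grp=MT: no t2 row matches, row kept with t2 columns NULL.
- bin_id=3, grp=EZ: no t2 row matches, row kept with t2 columns NULL.
- bin_id=4, grp=RF: no t2 row matches, row kept with t2 columns NULL.
After projecting and ordering:
t2.grp | t1.aisle | t2.bin_id
MT | G | 5
MT | G | 5
SG | NULL | 5
NULL | E | NULL
NULL | F | NULL
NULL | G | NULL
NULL | G | NULL
NULL | H | NULL
NULL | NULL | NULL

(MT, G, 5); (MT, G, 5); (SG, NULL, 5); (NULL, E, NULL); (NULL, F, NULL); (NULL, G, NULL); (NULL, G, NULL); (NULL, H, NULL); (NULL, NULL, NULL)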